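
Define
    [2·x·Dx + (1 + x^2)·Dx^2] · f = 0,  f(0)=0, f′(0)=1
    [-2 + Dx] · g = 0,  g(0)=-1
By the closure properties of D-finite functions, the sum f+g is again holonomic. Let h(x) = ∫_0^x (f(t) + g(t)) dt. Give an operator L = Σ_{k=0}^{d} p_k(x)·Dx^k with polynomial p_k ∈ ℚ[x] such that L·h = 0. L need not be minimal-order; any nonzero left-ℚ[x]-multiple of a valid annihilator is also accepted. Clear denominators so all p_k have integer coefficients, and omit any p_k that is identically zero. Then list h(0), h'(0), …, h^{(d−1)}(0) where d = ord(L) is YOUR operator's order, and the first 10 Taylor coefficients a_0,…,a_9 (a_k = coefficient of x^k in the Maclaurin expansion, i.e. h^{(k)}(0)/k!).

f: a_k = 0, 1, 0, -1/3, 0, 1/5, 0, -1/7, 0, 1/9, …
g: a_k = -1, -2, -2, -4/3, -2/3, -4/15, -4/45, -8/315, -2/315, -4/2835, …
h₀=f+g: left-lcm gives L₀, ord ≤ 3.
h=∫₀ˣh₀: take L = L₀·Dx.
L = (2 - 4·x - 6·x^2 - 4·x^3)·Dx^2 + (-3 - x^2 - 2·x^4)·Dx^3 + (1 + x + 2·x^2 + x^3 + x^4)·Dx^4  (order 4).
h: a_k = 0, -1, -1/2, -2/3, -5/12, -2/15, -1/90, -4/315, -53/2520, -2/2835, …
ICs: h(0) = 0, h′(0) = -1, h′′(0) = -1, h′′′(0) = -4.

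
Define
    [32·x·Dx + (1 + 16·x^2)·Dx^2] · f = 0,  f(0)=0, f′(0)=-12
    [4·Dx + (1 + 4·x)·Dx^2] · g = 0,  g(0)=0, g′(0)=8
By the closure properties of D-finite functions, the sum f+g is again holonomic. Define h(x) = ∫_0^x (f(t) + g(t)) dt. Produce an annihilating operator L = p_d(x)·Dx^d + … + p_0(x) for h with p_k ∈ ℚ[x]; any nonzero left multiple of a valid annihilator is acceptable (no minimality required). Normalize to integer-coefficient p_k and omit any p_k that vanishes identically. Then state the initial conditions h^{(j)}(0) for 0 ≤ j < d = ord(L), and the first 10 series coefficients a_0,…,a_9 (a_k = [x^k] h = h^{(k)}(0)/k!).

f: a_k = 0, -12, 0, 64, 0, -3072/5, 0, 49152/7, 0, -262144/3, …
g: a_k = 0, 8, -16, 128/3, -128, 2048/5, -4096/3, 32768/7, -16384, 524288/9, …
Weyl lclm of L_f,L_g ⇒ L₀ (ord ≤ 4).
h=∫₀ˣh₀: take L = L₀·Dx.
L = (-32 - 384·x + 1536·x^2 + 2048·x^3)·Dx^2 + (-16 - 64·x + 3072·x^3 + 4096·x^4)·Dx^3 + (-1 + 4·x + 32·x^2 + 128·x^3 + 768·x^4 + 1024·x^5)·Dx^4  (order 4).
h: a_k = 0, 0, -2, -16/3, 80/3, -128/5, -512/15, -4096/21, 10240/7, -16384/9, …
ICs: h(0) = 0, h′(0) = 0, h′′(0) = -4, h′′′(0) = -32.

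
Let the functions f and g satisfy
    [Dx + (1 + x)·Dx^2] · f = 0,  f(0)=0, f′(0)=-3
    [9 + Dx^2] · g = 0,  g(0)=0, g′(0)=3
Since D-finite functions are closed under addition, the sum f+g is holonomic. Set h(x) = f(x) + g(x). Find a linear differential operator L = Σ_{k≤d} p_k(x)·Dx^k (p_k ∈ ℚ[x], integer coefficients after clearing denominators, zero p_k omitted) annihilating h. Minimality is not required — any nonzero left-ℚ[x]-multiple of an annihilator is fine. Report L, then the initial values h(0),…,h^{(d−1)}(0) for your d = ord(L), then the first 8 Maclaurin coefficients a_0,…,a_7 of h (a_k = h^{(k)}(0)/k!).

L = (135 + 162·x + 81·x^2)·Dx + (99 + 261·x + 243·x^2 + 81·x^3)·Dx^2 + (15 + 18·x + 9·x^2)·Dx^3 + (11 + 29·x + 27·x^2 + 9·x^3)·Dx^4  (order 4).
h: a_k = 0, 0, 3/2, -11/2, 3/4, 57/40, 1/2, -69/80, …
ICs: h(0) = 0, h′(0) = 0, h′′(0) = 3, h′′′(0) = -33.

f: a_k = 0, -3, 3/2, -1, 3/4, -3/5, 1/2, -3/7, …
g: a_k = 0, 3, 0, -9/2, 0, 81/40, 0, -243/560, …
Sum ⇒ L₀ = lclm(L_f,L_g) in ℚ(x)⟨Dx⟩.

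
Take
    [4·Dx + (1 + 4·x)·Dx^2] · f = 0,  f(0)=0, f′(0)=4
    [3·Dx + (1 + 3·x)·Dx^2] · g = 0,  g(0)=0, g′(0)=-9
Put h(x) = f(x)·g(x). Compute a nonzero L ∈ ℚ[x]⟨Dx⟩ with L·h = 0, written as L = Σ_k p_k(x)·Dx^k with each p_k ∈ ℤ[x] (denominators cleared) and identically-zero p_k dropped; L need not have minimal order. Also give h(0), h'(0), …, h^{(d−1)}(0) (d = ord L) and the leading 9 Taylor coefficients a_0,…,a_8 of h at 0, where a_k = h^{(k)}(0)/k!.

f: a_k = 0, 4, -8, 64/3, -64, 1024/5, -2048/3, 16384/7, -8192, …
g: a_k = 0, -9, 27/2, -27, 243/4, -729/5, 729/2, -6561/7, 19683/8, …
Sym-product of L_f,L_g gives L₀ (≤ ord 4).
L = (600 + 4032·x + 6912·x^2)·Dx + (854 + 8808·x + 30240·x^2 + 34560·x^3)·Dx^2 + (172 + 2380·x + 12312·x^2 + 28224·x^3 + 24192·x^4)·Dx^3 + (7 + 122·x + 847·x^2 + 2928·x^3 + 5040·x^4 + 3456·x^5)·Dx^4  (order 4).
h: a_k = 0, 0, -36, 126, -408, 1323, -21762/5, 72786/5, -346320/7, …
ICs: h(0) = 0, h′(0) = 0, h′′(0) = -72, h′′′(0) = 756.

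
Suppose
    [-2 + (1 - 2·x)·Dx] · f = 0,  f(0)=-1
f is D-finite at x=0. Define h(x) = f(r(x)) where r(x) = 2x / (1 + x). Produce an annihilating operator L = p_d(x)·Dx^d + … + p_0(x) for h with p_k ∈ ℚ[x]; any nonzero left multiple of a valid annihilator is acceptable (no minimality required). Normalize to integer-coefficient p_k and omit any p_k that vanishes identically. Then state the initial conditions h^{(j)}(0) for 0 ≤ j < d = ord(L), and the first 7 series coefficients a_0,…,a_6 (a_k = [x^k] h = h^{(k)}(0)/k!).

f: a_k = -1, -2, -4, -8, -16, -32, -64, …
h₀=f(r): pull back L_f along r ⇒ L₀.
L = 4 + (-1 + 2·x + 3·x^2)·Dx  (order 1).
h: a_k = -1, -4, -12, -36, -108, -324, -972, …
ICs: h(0) = -1.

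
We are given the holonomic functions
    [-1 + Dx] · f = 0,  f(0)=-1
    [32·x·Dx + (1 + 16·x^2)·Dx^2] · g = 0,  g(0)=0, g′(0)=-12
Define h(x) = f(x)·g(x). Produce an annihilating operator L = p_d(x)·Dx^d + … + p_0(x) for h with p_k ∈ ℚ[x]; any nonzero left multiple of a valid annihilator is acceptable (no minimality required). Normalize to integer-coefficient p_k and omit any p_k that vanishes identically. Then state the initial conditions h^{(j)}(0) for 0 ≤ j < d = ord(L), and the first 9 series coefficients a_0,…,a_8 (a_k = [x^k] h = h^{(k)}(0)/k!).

f: a_k = -1, -1, -1/2, -1/6, -1/24, -1/120, -1/720, -1/5040, -1/40320, …
g: a_k = 0, -12, 0, 64, 0, -3072/5, 0, 49152/7, 0, …
L₀ := L_f ⊗_s L_g (sym. prod.), ord ≤ 2.
L = (1 - 32·x + 16·x^2) + (-2 + 32·x - 32·x^2)·Dx + (1 + 16·x^2)·Dx^2  (order 2).
h: a_k = 0, 12, 12, -58, -62, 5829/10, 3623/6, -940403/140, -581267/84, …
ICs: h(0) = 0, h′(0) = 12.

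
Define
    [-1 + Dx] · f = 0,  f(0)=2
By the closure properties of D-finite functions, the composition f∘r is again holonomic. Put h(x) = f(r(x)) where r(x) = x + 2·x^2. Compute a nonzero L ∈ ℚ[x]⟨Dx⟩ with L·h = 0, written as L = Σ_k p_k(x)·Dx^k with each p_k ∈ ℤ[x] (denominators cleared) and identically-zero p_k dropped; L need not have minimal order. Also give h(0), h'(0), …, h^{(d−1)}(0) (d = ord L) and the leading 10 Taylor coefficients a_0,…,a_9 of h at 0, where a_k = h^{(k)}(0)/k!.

f: a_k = 2, 2, 1, 1/3, 1/12, 1/60, 1/360, 1/2520, 1/20160, 1/181440, …
Change of var in L_f (x↦r) gives L₀.
L = (-1 - 4·x) + Dx  (order 1).
h: a_k = 2, 2, 5, 13/3, 73/12, 281/60, 1741/360, 1697/504, 57233/20160, 328753/181440, …
ICs: h(0) = 2.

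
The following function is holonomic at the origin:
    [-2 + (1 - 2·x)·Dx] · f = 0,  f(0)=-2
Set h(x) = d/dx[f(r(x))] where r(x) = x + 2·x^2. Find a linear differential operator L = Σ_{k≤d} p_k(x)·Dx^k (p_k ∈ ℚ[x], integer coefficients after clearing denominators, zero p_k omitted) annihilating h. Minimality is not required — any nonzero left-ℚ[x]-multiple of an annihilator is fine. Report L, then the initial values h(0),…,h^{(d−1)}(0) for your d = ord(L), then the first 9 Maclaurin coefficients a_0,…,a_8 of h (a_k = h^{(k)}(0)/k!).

L = (8 + 24·x + 48·x^2) + (-1 - 2·x + 12·x^2 + 16·x^3)·Dx  (order 1).
h: a_k = -4, -32, -144, -640, -2560, -9984, -37632, -139264, -506880, …
ICs: h(0) = -4.

f: a_k = -2, -4, -8, -16, -32, -64, -128, -256, -512, …
Change of var in L_f (x↦r) gives L₀.
h₀' ⇒ L via d/dx closure of L₀.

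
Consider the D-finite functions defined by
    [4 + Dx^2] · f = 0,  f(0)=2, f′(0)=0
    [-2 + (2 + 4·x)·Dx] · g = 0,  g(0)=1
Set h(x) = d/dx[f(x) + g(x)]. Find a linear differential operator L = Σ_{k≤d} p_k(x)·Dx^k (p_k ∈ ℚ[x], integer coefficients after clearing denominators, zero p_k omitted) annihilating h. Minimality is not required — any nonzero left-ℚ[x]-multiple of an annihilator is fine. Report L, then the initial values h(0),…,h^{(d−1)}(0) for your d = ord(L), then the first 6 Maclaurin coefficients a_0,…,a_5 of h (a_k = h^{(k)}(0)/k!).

f: a_k = 2, 0, -4, 0, 4/3, 0, …
g: a_k = 1, 1, -1/2, 1/2, -5/8, 7/8, …
L₀ := lclm(L_f,L_g); ord L₀ ≤ 2+1.
Derive L from L₀ (diff closure).
L = (-76 - 64·x - 64·x^2) + (-28 - 120·x - 192·x^2 - 128·x^3)·Dx + (-19 - 16·x - 16·x^2)·Dx^2 + (-7 - 30·x - 48·x^2 - 32·x^3)·Dx^3  (order 3).
h: a_k = 1, -9, 3/2, 17/6, 35/8, -1073/120, …
ICs: h(0) = 1, h′(0) = -9, h′′(0) = 3.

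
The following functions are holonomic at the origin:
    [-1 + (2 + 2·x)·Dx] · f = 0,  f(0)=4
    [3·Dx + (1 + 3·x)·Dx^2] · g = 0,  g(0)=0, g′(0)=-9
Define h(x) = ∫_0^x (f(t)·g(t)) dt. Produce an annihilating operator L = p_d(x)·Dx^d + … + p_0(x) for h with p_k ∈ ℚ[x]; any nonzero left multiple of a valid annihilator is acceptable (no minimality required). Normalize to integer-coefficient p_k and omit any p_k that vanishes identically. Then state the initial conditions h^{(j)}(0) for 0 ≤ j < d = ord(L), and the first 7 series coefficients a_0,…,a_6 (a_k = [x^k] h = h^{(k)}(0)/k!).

L = (-3 + 3·x)·Dx + (8 + 8·x)·Dx^2 + (4 + 20·x + 28·x^2 + 12·x^3)·Dx^3  (order 3).
h: a_k = 0, 0, -18, 12, -153/8, 36, -23649/320, …
ICs: h(0) = 0, h′(0) = 0, h′′(0) = -36.

f: a_k = 4, 2, -1/2, 1/4, -5/32, 7/64, -21/256, …
g: a_k = 0, -9, 27/2, -27, 243/4, -729/5, 729/2, …
f·g: L₀ = L_f ⊗_s L_g, ord ≤ 1·2.
∫: right-multiply L₀ by Dx.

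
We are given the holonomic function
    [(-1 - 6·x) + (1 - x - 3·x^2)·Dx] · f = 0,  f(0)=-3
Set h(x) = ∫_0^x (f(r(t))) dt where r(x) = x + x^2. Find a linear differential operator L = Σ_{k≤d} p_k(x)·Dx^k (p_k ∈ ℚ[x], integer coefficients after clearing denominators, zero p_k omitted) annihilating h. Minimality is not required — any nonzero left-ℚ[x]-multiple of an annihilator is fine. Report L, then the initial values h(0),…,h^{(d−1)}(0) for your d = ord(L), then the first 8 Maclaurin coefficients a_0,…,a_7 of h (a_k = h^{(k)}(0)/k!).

f: a_k = -3, -3, -12, -21, -57, -120, -291, -651, …
L₀ from L_f via x↦r, Dx↦r'^{-1}Dx.
Integrate: L := L₀·Dx.
L = (1 + 8·x + 18·x^2 + 12·x^3)·Dx + (-1 + x + 4·x^2 + 6·x^3 + 3·x^4)·Dx^2  (order 2).
h: a_k = 0, -3, -3/2, -5, -45/4, -132/5, -137/2, -1254/7, …
ICs: h(0) = 0, h′(0) = -3.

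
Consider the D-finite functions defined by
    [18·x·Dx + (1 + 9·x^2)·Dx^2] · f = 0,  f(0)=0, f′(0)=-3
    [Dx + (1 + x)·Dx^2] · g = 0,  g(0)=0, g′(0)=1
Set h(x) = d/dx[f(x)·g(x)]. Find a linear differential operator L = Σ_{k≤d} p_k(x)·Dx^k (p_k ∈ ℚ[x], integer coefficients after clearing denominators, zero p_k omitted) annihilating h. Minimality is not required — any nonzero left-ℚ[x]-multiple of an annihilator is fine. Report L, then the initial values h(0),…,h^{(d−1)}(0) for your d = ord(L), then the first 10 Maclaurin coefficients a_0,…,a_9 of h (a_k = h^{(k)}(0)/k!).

f: a_k = 0, -3, 0, 9, 0, -243/5, 0, 2187/7, 0, -2187, …
g: a_k = 0, 1, -1/2, 1/3, -1/4, 1/5, -1/6, 1/7, -1/8, 1/9, …
L₀ := L_f ⊗_s L_g (sym. prod.), ord ≤ 4.
h=h₀': d/dx-closure on L₀ ⇒ L.
L = (1368 + 2700·x + 37584·x^2 + 95580·x^3 + 87480·x^4 + 37908·x^5 + 26244·x^7) + (1298 + 9180·x + 54612·x^2 + 194724·x^3 + 324000·x^4 + 271188·x^5 + 102060·x^6 + 78732·x^7 + 91854·x^8)·Dx + (76 + 2848·x + 12096·x^2 + 43992·x^3 + 117288·x^4 + 173016·x^5 + 139968·x^6 + 75816·x^7 + 78732·x^8 + 52488·x^9)·Dx^2 + (37 + 146·x + 901·x^2 + 2808·x^3 + 7362·x^4 + 15228·x^5 + 21546·x^6 + 17496·x^7 + 12393·x^8 + 13122·x^9 + 6561·x^10)·Dx^3  (order 3).
h: a_k = 0, -6, 9/2, 32, -75/4, -1386/5, 3157/20, 11904/5, -365877/280, -2196206/105, …
ICs: h(0) = 0, h′(0) = -6, h′′(0) = 9.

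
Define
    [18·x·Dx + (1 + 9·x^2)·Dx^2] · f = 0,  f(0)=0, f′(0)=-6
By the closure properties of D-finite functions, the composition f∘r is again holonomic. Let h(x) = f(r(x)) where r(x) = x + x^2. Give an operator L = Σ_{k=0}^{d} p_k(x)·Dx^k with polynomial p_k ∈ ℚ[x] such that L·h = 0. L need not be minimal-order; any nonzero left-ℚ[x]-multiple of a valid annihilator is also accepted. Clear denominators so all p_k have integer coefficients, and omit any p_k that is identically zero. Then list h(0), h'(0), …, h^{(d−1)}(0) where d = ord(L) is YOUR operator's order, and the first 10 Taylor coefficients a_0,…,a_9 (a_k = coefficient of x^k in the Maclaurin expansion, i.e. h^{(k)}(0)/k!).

f: a_k = 0, -6, 0, 18, 0, -486/5, 0, 4374/7, 0, -4374, …
L₀ from L_f via x↦r, Dx↦r'^{-1}Dx.
L = (-2 + 18·x + 72·x^2 + 108·x^3 + 54·x^4)·Dx + (1 + 2·x + 9·x^2 + 36·x^3 + 45·x^4 + 18·x^5)·Dx^2  (order 2).
h: a_k = 0, -6, -6, 18, 54, -216/5, -468, -2430/7, 3402, 8262, …
ICs: h(0) = 0, h′(0) = -6.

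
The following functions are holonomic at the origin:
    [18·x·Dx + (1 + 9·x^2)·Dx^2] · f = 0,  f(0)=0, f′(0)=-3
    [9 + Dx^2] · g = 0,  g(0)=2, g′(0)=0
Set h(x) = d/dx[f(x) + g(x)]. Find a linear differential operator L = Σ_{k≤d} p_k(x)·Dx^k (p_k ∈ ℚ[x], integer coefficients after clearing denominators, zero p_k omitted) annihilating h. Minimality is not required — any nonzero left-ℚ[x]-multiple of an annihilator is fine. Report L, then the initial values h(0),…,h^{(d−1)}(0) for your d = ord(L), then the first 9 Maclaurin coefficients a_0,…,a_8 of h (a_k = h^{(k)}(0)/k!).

L = (-1782·x + 20412·x^3 + 13122·x^5) + (-9 + 567·x^2 + 6561·x^4 + 6561·x^6)·Dx + (-198·x + 2268·x^3 + 1458·x^5)·Dx^2 + (-1 + 63·x^2 + 729·x^4 + 729·x^6)·Dx^3  (order 3).
h: a_k = -3, -18, 27, 27, -243, -243/20, 2187, 729/280, -19683, …
ICs: h(0) = -3, h′(0) = -18, h′′(0) = 54.

f: a_k = 0, -3, 0, 9, 0, -243/5, 0, 2187/7, 0, …
g: a_k = 2, 0, -9, 0, 27/4, 0, -81/40, 0, 729/2240, …
L₀ := lclm(L_f,L_g); ord L₀ ≤ 2+2.
Derive L from L₀ (diff closure).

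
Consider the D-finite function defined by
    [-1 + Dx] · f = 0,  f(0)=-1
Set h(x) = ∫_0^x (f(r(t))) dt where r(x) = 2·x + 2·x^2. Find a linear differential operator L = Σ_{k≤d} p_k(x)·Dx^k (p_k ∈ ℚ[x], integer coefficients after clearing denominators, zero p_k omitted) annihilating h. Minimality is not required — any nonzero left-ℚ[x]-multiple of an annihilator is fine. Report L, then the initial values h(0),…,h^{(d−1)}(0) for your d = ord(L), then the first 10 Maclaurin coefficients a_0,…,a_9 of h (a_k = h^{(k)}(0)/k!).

L = (-2 - 4·x)·Dx + Dx^2  (order 2).
h: a_k = 0, -1, -1, -4/3, -4/3, -4/3, -52/45, -304/315, -232/315, -1528/2835, …
ICs: h(0) = 0, h′(0) = -1.

f: a_k = -1, -1, -1/2, -1/6, -1/24, -1/120, -1/720, -1/5040, -1/40320, -1/362880, …
Change of var in L_f (x↦r) gives L₀.
h=∫h₀ ⇒ L = L₀·Dx.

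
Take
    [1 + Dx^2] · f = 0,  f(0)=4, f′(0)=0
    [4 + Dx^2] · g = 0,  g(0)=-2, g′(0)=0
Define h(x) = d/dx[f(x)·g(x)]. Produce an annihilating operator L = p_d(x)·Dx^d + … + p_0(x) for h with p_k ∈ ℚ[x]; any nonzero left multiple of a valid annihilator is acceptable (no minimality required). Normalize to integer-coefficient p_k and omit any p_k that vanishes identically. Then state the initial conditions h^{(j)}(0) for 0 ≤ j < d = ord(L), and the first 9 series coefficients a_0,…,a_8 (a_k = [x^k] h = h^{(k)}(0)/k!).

f: a_k = 4, 0, -2, 0, 1/6, 0, -1/180, 0, 1/10080, …
g: a_k = -2, 0, 4, 0, -4/3, 0, 8/45, 0, -4/315, …
h₀=f·g: eliminate ⇒ L₀, order ≤ 2·2.
Derive L from L₀ (diff closure).
L = 9 + 10·Dx^2 + Dx^4  (order 4).
h: a_k = 0, 40, 0, -164/3, 0, 73/3, 0, -3281/630, 0, …
ICs: h(0) = 0, h′(0) = 40, h′′(0) = 0, h′′′(0) = -328.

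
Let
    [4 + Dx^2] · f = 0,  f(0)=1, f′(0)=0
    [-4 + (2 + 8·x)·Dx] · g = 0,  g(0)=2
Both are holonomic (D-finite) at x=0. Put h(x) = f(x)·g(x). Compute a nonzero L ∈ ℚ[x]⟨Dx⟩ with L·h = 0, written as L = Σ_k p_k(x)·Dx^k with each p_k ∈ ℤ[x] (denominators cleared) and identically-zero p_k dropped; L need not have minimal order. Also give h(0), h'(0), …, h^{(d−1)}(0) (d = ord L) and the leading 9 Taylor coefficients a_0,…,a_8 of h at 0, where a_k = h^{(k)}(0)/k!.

f: a_k = 1, 0, -2, 0, 2/3, 0, -4/45, 0, 2/315, …
g: a_k = 2, 4, -4, 8, -20, 56, -168, 528, -1716, …
h₀=f·g: eliminate ⇒ L₀, order ≤ 2·1.
L = (16 + 32·x + 64·x^2) + (-4 - 16·x)·Dx + (1 + 8·x + 16·x^2)·Dx^2  (order 2).
h: a_k = 2, 4, -8, 0, -32/3, 128/3, -5888/45, 18944/45, -438784/315, …
ICs: h(0) = 2, h′(0) = 4.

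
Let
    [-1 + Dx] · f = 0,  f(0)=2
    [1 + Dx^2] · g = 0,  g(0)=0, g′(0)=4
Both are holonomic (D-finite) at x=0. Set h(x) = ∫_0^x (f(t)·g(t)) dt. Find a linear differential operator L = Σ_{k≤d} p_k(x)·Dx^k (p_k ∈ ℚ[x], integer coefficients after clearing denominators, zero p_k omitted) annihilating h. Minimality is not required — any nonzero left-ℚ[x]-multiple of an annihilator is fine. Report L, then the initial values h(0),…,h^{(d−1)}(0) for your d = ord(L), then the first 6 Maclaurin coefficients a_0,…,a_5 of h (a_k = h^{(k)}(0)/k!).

f: a_k = 2, 2, 1, 1/3, 1/12, 1/60, …
g: a_k = 0, 4, 0, -2/3, 0, 1/30, …
Product ⇒ symmetric product L₀, ord ≤ 2.
h=∫h₀ ⇒ L = L₀·Dx.
L = 2·Dx - 2·Dx^2 + Dx^3  (order 3).
h: a_k = 0, 0, 4, 8/3, 2/3, 0, …
ICs: h(0) = 0, h′(0) = 0, h′′(0) = 8.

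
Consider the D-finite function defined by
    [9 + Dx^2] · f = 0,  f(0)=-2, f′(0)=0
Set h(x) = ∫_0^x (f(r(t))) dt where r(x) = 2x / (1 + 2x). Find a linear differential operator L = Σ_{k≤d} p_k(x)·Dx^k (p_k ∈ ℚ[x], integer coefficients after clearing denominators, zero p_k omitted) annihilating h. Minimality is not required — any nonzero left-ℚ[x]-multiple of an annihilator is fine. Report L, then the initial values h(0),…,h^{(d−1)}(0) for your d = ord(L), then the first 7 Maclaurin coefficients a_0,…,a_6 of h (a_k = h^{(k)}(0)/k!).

L = 36·Dx + (4 + 24·x + 48·x^2 + 32·x^3)·Dx^2 + (1 + 8·x + 24·x^2 + 32·x^3 + 16·x^4)·Dx^3  (order 3).
h: a_k = 0, -2, 0, 12, -36, 324/5, -48, …
ICs: h(0) = 0, h′(0) = -2, h′′(0) = 0.

f: a_k = -2, 0, 9, 0, -27/4, 0, 81/40, …
h₀=f(r): pull back L_f along r ⇒ L₀.
Integrate: L := L₀·Dx.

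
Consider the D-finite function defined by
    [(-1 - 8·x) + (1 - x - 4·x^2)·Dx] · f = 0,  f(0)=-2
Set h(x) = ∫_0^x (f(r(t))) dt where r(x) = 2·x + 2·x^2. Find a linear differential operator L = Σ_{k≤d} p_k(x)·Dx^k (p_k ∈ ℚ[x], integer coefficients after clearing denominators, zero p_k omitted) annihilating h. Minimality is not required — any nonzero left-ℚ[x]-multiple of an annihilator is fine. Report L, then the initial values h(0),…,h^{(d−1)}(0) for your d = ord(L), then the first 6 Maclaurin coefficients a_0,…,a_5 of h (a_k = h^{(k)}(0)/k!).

f: a_k = -2, -2, -10, -18, -58, -130, …
h₀=f(r): pull back L_f along r ⇒ L₀.
h=∫h₀ ⇒ L = L₀·Dx.
L = (2 + 36·x + 96·x^2 + 64·x^3)·Dx + (-1 + 2·x + 18·x^2 + 32·x^3 + 16·x^4)·Dx^2  (order 2).
h: a_k = 0, -2, -2, -44/3, -56, -280, …
ICs: h(0) = 0, h′(0) = -2.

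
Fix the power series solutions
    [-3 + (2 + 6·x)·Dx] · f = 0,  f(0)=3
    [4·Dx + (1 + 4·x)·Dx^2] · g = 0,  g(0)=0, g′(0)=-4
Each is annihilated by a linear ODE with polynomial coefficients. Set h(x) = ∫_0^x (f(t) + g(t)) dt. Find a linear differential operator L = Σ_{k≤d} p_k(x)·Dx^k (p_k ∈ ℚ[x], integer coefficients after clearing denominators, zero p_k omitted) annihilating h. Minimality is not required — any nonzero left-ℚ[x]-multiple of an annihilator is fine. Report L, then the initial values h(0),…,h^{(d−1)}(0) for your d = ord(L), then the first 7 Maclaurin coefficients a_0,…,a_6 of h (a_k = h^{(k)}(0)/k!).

f: a_k = 3, 9/2, -27/8, 81/16, -1215/128, 5103/256, -45927/1024, …
g: a_k = 0, -4, 8, -64/3, 64, -1024/5, 2048/3, …
Weyl lclm of L_f,L_g ⇒ L₀ (ord ≤ 3).
h=∫₀ˣh₀: take L = L₀·Dx.
L = (84 + 144·x)·Dx^2 + (101 + 552·x + 720·x^2)·Dx^3 + (10 + 94·x + 288·x^2 + 288·x^3)·Dx^4  (order 4).
h: a_k = 0, 3, 1/4, 37/24, -781/192, 6977/640, -236629/7680, …
ICs: h(0) = 0, h′(0) = 3, h′′(0) = 1/2, h′′′(0) = 37/4.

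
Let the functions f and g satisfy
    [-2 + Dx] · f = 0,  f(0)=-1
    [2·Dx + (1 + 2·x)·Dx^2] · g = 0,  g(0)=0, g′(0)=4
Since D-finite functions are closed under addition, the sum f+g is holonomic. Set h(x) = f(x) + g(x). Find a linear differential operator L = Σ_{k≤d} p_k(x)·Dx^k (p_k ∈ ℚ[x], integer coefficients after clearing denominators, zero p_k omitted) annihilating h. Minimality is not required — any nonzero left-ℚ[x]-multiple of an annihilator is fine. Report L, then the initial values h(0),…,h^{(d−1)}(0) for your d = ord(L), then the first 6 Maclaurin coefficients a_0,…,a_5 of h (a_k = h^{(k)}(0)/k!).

f: a_k = -1, -2, -2, -4/3, -2/3, -4/15, …
g: a_k = 0, 4, -4, 16/3, -8, 64/5, …
Sum ⇒ L₀ = lclm(L_f,L_g) in ℚ(x)⟨Dx⟩.
L = (-6 - 4·x)·Dx + (1 - 4·x - 4·x^2)·Dx^2 + (1 + 3·x + 2·x^2)·Dx^3  (order 3).
h: a_k = -1, 2, -6, 4, -26/3, 188/15, …
ICs: h(0) = -1, h′(0) = 2, h′′(0) = -12.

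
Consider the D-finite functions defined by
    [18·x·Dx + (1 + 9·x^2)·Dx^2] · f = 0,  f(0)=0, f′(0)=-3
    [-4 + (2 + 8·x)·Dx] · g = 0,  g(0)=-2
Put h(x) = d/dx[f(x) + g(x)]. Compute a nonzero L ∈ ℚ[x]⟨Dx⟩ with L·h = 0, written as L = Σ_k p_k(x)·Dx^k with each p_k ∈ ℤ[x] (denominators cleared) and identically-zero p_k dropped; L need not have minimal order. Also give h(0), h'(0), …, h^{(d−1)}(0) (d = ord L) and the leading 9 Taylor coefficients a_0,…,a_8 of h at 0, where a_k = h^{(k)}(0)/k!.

f: a_k = 0, -3, 0, 9, 0, -243/5, 0, 2187/7, 0, …
g: a_k = -2, -4, 4, -8, 20, -56, 168, -528, 1716, …
Weyl lclm of L_f,L_g ⇒ L₀ (ord ≤ 3).
Derive L from L₀ (diff closure).
L = (-36 - 360·x + 972·x^2 + 1944·x^3) + (-30 - 144·x - 18·x^2 + 3888·x^3 + 6804·x^4)·Dx + (-2 + 10·x + 108·x^2 + 306·x^3 + 1134·x^4 + 1944·x^5)·Dx^2  (order 2).
h: a_k = -7, 8, 3, 80, -523, 1008, -1509, 13728, -71163, …
ICs: h(0) = -7, h′(0) = 8.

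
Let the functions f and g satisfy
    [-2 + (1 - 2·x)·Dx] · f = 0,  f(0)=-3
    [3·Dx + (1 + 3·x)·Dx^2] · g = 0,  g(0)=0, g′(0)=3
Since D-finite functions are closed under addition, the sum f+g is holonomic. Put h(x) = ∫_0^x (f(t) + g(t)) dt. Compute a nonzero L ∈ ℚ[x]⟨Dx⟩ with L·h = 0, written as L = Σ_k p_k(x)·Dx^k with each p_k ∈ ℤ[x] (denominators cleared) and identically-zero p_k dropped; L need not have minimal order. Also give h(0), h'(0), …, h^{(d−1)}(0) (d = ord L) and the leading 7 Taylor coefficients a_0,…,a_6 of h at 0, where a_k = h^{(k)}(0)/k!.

L = (144 + 72·x)·Dx^2 + (6 + 216·x + 144·x^2)·Dx^3 + (-7 - 13·x + 36·x^2 + 36·x^3)·Dx^4  (order 4).
h: a_k = 0, -3, -3/2, -11/2, -15/4, -273/20, -79/10, …
ICs: h(0) = 0, h′(0) = -3, h′′(0) = -3, h′′′(0) = -33.

f: a_k = -3, -6, -12, -24, -48, -96, -192, …
g: a_k = 0, 3, -9/2, 9, -81/4, 243/5, -243/2, …
h₀=f+g: left-lcm gives L₀, ord ≤ 3.
∫: right-multiply L₀ by Dx.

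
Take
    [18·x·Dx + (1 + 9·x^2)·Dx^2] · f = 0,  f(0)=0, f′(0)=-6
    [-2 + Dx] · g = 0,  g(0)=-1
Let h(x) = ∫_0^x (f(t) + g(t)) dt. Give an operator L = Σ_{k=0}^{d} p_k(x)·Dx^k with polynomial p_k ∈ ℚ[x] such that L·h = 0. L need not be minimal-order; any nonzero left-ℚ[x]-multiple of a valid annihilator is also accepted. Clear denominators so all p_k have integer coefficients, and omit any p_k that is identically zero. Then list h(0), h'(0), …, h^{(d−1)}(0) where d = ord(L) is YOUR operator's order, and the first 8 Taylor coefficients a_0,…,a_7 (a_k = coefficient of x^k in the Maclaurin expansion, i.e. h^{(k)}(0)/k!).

L = (18 - 36·x - 486·x^2 - 324·x^3)·Dx^2 + (-11 + 207·x^2 - 162·x^4)·Dx^3 + (1 + 9·x + 18·x^2 + 81·x^3 + 81·x^4)·Dx^4  (order 4).
h: a_k = 0, -1, -4, -2/3, 25/6, -2/15, -731/45, -4/315, …
ICs: h(0) = 0, h′(0) = -1, h′′(0) = -8, h′′′(0) = -4.

f: a_k = 0, -6, 0, 18, 0, -486/5, 0, 4374/7, …
g: a_k = -1, -2, -2, -4/3, -2/3, -4/15, -4/45, -8/315, …
h₀=f+g: left-lcm gives L₀, ord ≤ 3.
h=∫h₀ ⇒ L = L₀·Dx.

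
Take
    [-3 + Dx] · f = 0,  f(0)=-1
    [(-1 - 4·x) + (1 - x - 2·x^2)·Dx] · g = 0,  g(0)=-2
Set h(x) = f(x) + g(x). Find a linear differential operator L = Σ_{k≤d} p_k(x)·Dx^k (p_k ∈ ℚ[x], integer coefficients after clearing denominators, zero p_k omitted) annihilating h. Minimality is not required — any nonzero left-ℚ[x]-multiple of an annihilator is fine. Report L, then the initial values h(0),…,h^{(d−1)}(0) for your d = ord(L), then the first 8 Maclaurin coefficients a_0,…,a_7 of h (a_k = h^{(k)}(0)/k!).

L = (9 + 9·x + 126·x^2 + 72·x^3) + (3 - 30·x - 51·x^2 + 36·x^3 + 36·x^4)·Dx + (-2 + 9·x + 3·x^2 - 20·x^3 - 12·x^4)·Dx^2  (order 2).
h: a_k = -3, -5, -21/2, -29/2, -203/8, -1761/40, -6961/80, -95443/560, …
ICs: h(0) = -3, h′(0) = -5.

f: a_k = -1, -3, -9/2, -9/2, -27/8, -81/40, -81/80, -243/560, …
g: a_k = -2, -2, -6, -10, -22, -42, -86, -170, …
Sum ⇒ L₀ = lclm(L_f,L_g) in ℚ(x)⟨Dx⟩.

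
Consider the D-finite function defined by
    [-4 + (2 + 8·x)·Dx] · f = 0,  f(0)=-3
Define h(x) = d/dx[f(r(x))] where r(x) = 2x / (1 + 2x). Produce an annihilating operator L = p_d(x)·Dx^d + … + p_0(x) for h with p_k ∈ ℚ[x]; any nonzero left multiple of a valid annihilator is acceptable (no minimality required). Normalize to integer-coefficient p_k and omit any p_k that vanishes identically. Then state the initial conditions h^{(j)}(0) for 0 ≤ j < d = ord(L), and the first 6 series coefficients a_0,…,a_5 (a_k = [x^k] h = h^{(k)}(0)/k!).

L = (-8 - 40·x) + (-1 - 12·x - 20·x^2)·Dx  (order 1).
h: a_k = -12, 96, -720, 5760, -48960, 433152, …
ICs: h(0) = -12.

f: a_k = -3, -6, 6, -12, 30, -84, …
f∘r: x↦r, Dx↦Dx/r' in L_f ⇒ L₀.
h=h₀': d/dx-closure on L₀ ⇒ L.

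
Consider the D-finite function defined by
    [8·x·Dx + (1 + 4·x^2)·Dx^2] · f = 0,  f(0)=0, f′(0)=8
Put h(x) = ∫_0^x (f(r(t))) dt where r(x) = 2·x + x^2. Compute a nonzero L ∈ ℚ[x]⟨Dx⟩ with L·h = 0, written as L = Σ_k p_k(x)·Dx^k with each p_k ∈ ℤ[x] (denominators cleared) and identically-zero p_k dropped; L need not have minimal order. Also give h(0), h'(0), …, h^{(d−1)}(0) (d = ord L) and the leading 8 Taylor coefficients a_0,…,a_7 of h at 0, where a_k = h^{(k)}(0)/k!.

L = (-1 + 32·x + 64·x^2 + 48·x^3 + 12·x^4)·Dx^2 + (1 + x + 16·x^2 + 32·x^3 + 20·x^4 + 4·x^5)·Dx^3  (order 3).
h: a_k = 0, 0, 8, 8/3, -64/3, -128/5, 1888/15, 6112/21, …
ICs: h(0) = 0, h′(0) = 0, h′′(0) = 16.

f: a_k = 0, 8, 0, -32/3, 0, 128/5, 0, -512/7, …
h₀=f(r): pull back L_f along r ⇒ L₀.
∫: right-multiply L₀ by Dx.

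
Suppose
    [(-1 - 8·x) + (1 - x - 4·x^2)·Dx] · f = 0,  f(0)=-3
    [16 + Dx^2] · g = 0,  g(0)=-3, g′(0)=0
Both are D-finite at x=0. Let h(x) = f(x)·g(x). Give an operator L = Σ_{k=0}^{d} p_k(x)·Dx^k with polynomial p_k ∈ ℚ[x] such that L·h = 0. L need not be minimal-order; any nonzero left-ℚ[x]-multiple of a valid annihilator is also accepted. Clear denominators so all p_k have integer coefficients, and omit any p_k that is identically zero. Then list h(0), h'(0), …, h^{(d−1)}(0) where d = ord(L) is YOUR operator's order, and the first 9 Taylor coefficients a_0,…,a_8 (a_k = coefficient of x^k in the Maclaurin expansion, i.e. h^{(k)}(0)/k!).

L = (-8 + 16·x + 64·x^2) + (2 + 16·x)·Dx + (-1 + x + 4·x^2)·Dx^2  (order 2).
h: a_k = 9, 9, -27, 9, -3, 33, -151/5, 509/5, -153/35, …
ICs: h(0) = 9, h′(0) = 9.

f: a_k = -3, -3, -15, -27, -87, -195, -543, -1323, -3495, …
g: a_k = -3, 0, 24, 0, -32, 0, 256/15, 0, -512/105, …
f·g: L₀ = L_f ⊗_s L_g, ord ≤ 1·2.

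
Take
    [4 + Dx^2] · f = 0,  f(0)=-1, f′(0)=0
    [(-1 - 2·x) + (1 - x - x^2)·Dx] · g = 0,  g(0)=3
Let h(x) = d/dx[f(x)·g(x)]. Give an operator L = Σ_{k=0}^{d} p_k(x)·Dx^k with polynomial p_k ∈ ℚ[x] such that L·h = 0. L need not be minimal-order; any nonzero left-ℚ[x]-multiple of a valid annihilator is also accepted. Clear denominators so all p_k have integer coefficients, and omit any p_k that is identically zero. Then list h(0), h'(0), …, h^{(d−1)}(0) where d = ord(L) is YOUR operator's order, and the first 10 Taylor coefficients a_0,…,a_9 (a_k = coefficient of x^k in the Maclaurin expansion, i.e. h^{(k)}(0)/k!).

f: a_k = -1, 0, 2, 0, -2/3, 0, 4/45, 0, -2/315, 0, …
g: a_k = 3, 3, 6, 9, 15, 24, 39, 63, 102, 165, …
Sym-product of L_f,L_g gives L₀ (≤ ord 2).
Derive L from L₀ (diff closure).
L = (-6 - 16·x - 8·x^2 + 16·x^3 + 8·x^4) + (-1 + 2·x + 12·x^2 + 8·x^3)·Dx + (1 - 3·x - x^2 + 4·x^3 + 2·x^4)·Dx^2  (order 2).
h: a_k = -3, 0, -9, -20, -40, -382/5, -2177/15, -9376/35, -17079/35, -828802/945, …
ICs: h(0) = -3, h′(0) = 0.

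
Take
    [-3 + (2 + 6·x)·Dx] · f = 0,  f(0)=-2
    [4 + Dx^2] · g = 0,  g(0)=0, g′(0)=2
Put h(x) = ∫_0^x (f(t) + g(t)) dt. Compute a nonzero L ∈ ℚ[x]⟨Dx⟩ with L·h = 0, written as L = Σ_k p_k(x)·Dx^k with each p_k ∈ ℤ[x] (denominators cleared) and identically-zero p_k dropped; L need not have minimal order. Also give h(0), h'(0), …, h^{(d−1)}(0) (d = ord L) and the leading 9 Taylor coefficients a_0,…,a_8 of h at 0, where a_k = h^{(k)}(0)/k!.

L = (-516 - 1152·x - 1728·x^2)·Dx + (56 + 936·x + 3456·x^2 + 3456·x^3)·Dx^2 + (-129 - 288·x - 432·x^2)·Dx^3 + (14 + 234·x + 864·x^2 + 864·x^3)·Dx^4  (order 4).
h: a_k = 0, -2, -1/2, 3/4, -113/96, 81/64, -25003/11520, 2187/512, -22742057/2580480, …
ICs: h(0) = 0, h′(0) = -2, h′′(0) = -1, h′′′(0) = 9/2.

f: a_k = -2, -3, 9/4, -27/8, 405/64, -1701/128, 15309/512, -72171/1024, 2814669/16384, …
g: a_k = 0, 2, 0, -4/3, 0, 4/15, 0, -8/315, 0, …
Sum ⇒ L₀ = lclm(L_f,L_g) in ℚ(x)⟨Dx⟩.
Integrate: L := L₀·Dx.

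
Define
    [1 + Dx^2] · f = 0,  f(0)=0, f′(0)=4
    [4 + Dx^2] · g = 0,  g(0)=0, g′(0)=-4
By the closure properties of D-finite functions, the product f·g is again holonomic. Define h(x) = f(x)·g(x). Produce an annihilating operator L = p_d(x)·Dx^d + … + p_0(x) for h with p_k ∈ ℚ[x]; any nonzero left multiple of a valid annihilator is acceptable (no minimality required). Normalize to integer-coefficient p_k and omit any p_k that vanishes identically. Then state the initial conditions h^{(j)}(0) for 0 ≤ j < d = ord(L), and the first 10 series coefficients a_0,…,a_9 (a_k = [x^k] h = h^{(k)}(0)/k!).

L = 9 + 10·Dx^2 + Dx^4  (order 4).
h: a_k = 0, 0, -16, 0, 40/3, 0, -182/45, 0, 41/63, 0, …
ICs: h(0) = 0, h′(0) = 0, h′′(0) = -32, h′′′(0) = 0.

f: a_k = 0, 4, 0, -2/3, 0, 1/30, 0, -1/1260, 0, 1/90720, …
g: a_k = 0, -4, 0, 8/3, 0, -8/15, 0, 16/315, 0, -8/2835, …
Product ⇒ symmetric product L₀, ord ≤ 4.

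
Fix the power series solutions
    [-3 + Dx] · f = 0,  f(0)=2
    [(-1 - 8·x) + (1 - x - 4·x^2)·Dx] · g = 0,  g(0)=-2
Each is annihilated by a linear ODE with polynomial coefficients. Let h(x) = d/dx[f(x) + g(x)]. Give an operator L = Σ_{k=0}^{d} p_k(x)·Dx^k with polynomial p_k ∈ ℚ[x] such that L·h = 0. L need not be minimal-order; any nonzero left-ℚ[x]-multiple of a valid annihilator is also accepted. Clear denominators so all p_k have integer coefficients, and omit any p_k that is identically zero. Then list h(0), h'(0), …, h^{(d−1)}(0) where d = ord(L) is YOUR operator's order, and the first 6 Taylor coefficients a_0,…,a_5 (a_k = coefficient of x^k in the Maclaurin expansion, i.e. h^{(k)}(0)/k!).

f: a_k = 2, 6, 9, 9, 27/4, 81/20, …
g: a_k = -2, -2, -10, -18, -58, -130, …
Weyl lclm of L_f,L_g ⇒ L₀ (ord ≤ 2).
h₀' ⇒ L via d/dx closure of L₀.
L = (72 + 1314·x + 1440·x^2 + 6336·x^3 + 3456·x^4) + (-45 - 426·x - 783·x^2 - 1968·x^3 + 720·x^4 + 1152·x^5)·Dx + (7 - 4·x + 101·x^2 - 48·x^3 - 624·x^4 - 384·x^5)·Dx^2  (order 2).
h: a_k = 4, -2, -27, -205, -2519/4, -43197/20, …
ICs: h(0) = 4, h′(0) = -2.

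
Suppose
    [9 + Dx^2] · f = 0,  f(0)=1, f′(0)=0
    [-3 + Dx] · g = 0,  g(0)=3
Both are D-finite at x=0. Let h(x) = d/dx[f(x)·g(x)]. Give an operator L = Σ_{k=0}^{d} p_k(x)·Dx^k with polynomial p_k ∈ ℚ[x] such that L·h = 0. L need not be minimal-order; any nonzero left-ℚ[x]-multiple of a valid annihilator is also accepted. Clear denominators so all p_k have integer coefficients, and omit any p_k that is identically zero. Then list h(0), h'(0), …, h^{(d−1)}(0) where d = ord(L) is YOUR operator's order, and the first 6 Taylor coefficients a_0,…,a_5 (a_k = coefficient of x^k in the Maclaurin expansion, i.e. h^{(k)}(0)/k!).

L = 18 - 6·Dx + Dx^2  (order 2).
h: a_k = 9, 0, -81, -162, -243/2, 0, …
ICs: h(0) = 9, h′(0) = 0.

f: a_k = 1, 0, -9/2, 0, 27/8, 0, …
g: a_k = 3, 9, 27/2, 27/2, 81/8, 243/40, …
L₀ := L_f ⊗_s L_g (sym. prod.), ord ≤ 2.
h=h₀': d/dx-closure on L₀ ⇒ L.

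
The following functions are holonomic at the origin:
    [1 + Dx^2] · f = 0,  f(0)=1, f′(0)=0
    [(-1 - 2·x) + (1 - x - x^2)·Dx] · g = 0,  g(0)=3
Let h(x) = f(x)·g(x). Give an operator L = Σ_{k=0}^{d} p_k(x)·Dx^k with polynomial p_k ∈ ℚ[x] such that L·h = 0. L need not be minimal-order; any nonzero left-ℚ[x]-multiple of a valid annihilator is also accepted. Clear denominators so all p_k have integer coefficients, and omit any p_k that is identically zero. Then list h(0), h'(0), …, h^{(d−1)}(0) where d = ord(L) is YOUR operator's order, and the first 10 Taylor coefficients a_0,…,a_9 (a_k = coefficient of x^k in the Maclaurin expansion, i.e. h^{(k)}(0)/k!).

L = (1 + x + x^2) + (2 + 4·x)·Dx + (-1 + x + x^2)·Dx^2  (order 2).
h: a_k = 3, 3, 9/2, 15/2, 97/8, 157/8, 7619/240, 12329/240, 372363/4480, 1807513/13440, …
ICs: h(0) = 3, h′(0) = 3.

f: a_k = 1, 0, -1/2, 0, 1/24, 0, -1/720, 0, 1/40320, 0, …
g: a_k = 3, 3, 6, 9, 15, 24, 39, 63, 102, 165, …
Sym-product of L_f,L_g gives L₀ (≤ ord 2).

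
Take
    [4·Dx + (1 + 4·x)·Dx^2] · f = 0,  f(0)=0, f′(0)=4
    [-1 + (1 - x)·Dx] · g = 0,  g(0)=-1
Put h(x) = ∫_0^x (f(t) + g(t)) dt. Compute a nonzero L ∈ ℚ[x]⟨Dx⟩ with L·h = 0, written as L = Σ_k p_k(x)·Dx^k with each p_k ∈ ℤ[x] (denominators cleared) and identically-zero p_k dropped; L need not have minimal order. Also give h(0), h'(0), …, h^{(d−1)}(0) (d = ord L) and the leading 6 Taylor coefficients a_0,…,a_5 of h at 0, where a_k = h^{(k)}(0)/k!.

f: a_k = 0, 4, -8, 64/3, -64, 1024/5, …
g: a_k = -1, -1, -1, -1, -1, -1, …
f+g: L₀ = lclm(L_f,L_g), ord ≤ 2+1.
h=∫₀ˣh₀: take L = L₀·Dx.
L = (-44 - 16·x)·Dx^2 + (13 - 56·x - 32·x^2)·Dx^3 + (3 + 11·x - 6·x^2 - 8·x^3)·Dx^4  (order 4).
h: a_k = 0, -1, 3/2, -3, 61/12, -13, …
ICs: h(0) = 0, h′(0) = -1, h′′(0) = 3, h′′′(0) = -18.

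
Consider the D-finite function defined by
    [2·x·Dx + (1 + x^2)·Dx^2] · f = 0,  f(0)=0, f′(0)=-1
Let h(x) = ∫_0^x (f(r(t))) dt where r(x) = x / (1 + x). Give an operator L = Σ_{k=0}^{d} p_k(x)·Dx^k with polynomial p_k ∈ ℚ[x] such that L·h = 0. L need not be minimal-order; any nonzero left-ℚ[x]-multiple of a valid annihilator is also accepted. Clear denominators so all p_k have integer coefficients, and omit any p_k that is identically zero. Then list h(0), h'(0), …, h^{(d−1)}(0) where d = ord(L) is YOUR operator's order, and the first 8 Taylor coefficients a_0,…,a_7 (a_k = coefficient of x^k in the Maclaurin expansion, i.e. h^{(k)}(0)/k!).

f: a_k = 0, -1, 0, 1/3, 0, -1/5, 0, 1/7, …
h₀=f(r): pull back L_f along r ⇒ L₀.
h=∫h₀ ⇒ L = L₀·Dx.
L = (2 + 4·x)·Dx^2 + (1 + 2·x + 2·x^2)·Dx^3  (order 3).
h: a_k = 0, 0, -1/2, 1/3, -1/6, 0, 2/15, -4/21, …
ICs: h(0) = 0, h′(0) = 0, h′′(0) = -1.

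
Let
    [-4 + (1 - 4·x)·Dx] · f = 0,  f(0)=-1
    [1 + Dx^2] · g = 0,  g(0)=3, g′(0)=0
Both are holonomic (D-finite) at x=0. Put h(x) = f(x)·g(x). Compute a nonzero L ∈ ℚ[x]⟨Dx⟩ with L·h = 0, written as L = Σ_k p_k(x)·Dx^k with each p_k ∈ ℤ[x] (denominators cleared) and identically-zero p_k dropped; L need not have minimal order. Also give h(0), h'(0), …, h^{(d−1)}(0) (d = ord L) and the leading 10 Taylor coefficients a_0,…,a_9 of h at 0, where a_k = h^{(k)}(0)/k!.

f: a_k = -1, -4, -16, -64, -256, -1024, -4096, -16384, -65536, -262144, …
g: a_k = 3, 0, -3/2, 0, 1/8, 0, -1/240, 0, 1/13440, 0, …
h₀=f·g: eliminate ⇒ L₀, order ≤ 1·2.
L = (-1 + 4·x) + 8·Dx + (-1 + 4·x)·Dx^2  (order 2).
h: a_k = -3, -12, -93/2, -186, -5953/8, -5953/2, -2857439/240, -2857439/60, -512053069/2688, -512053069/672, …
ICs: h(0) = -3, h′(0) = -12.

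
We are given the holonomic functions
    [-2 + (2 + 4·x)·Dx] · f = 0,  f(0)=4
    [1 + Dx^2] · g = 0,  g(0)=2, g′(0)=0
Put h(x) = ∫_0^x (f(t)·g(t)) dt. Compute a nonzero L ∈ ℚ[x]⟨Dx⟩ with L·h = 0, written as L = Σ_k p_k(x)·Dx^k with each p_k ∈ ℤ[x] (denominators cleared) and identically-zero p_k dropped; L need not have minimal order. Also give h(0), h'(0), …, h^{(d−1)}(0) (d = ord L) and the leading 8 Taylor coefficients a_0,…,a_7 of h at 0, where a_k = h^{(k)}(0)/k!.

f: a_k = 4, 4, -2, 2, -5/2, 7/2, -21/4, 33/4, …
g: a_k = 2, 0, -1, 0, 1/12, 0, -1/360, 0, …
Sym-product of L_f,L_g gives L₀ (≤ ord 2).
h=∫₀ˣh₀: take L = L₀·Dx.
L = (4 + 4·x + 4·x^2)·Dx + (-2 - 4·x)·Dx^2 + (1 + 4·x + 4·x^2)·Dx^3  (order 3).
h: a_k = 0, 8, 4, -8/3, 0, -8/15, 8/9, -368/315, …
ICs: h(0) = 0, h′(0) = 8, h′′(0) = 8.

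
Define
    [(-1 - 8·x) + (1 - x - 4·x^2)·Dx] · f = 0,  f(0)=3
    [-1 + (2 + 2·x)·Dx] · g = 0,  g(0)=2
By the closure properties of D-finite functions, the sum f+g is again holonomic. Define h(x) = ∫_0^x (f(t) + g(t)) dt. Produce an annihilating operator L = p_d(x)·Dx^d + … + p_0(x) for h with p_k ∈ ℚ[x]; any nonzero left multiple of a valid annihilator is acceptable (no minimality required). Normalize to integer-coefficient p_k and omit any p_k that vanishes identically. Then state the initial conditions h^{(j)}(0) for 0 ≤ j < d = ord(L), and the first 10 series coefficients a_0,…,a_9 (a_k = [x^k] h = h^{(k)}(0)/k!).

L = (-21 - 75·x - 228·x^2 - 160·x^3)·Dx + (41 + 174·x + 609·x^2 + 872·x^3 + 400·x^4)·Dx^2 + (-2 - 38·x - 30·x^2 + 198·x^3 + 352·x^4 + 160·x^5)·Dx^3  (order 3).
h: a_k = 0, 5, 2, 59/12, 217/32, 5563/320, 24967/768, 277995/3584, 1354785/8192, 19087217/49152, …
ICs: h(0) = 0, h′(0) = 5, h′′(0) = 4.

f: a_k = 3, 3, 15, 27, 87, 195, 543, 1323, 3495, 8787, …
g: a_k = 2, 1, -1/4, 1/8, -5/64, 7/128, -21/512, 33/1024, -429/16384, 715/32768, …
f+g: L₀ = lclm(L_f,L_g), ord ≤ 1+1.
∫: right-multiply L₀ by Dx.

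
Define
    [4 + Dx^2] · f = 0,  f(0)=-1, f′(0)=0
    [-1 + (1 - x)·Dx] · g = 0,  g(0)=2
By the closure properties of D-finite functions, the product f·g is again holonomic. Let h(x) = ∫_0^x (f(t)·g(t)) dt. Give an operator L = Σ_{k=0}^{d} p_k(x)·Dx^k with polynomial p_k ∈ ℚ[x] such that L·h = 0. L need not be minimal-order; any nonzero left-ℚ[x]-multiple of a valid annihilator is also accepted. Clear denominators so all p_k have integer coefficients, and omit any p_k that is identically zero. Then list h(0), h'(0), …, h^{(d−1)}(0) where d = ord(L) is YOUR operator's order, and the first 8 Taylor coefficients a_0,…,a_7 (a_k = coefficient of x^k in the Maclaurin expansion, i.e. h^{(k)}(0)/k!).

f: a_k = -1, 0, 2, 0, -2/3, 0, 4/45, 0, …
g: a_k = 2, 2, 2, 2, 2, 2, 2, 2, …
h₀=f·g: eliminate ⇒ L₀, order ≤ 2·1.
h=∫h₀ ⇒ L = L₀·Dx.
L = (-4 + 4·x)·Dx + 2·Dx^2 + (-1 + x)·Dx^3  (order 3).
h: a_k = 0, -2, -1, 2/3, 1/2, 2/15, 1/9, 38/315, …
ICs: h(0) = 0, h′(0) = -2, h′′(0) = -2.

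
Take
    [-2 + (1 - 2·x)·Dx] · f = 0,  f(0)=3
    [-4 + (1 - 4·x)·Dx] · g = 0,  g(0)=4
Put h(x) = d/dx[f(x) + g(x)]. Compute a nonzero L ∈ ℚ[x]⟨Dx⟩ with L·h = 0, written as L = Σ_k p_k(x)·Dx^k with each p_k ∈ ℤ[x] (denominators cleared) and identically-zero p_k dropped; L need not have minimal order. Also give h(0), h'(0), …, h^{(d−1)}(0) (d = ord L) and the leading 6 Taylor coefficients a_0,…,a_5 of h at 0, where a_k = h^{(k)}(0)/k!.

f: a_k = 3, 6, 12, 24, 48, 96, …
g: a_k = 4, 16, 64, 256, 1024, 4096, …
Weyl lclm of L_f,L_g ⇒ L₀ (ord ≤ 2).
h=h₀': d/dx-closure on L₀ ⇒ L.
L = 48 + (-18 + 48·x)·Dx + (1 - 6·x + 8·x^2)·Dx^2  (order 2).
h: a_k = 22, 152, 840, 4288, 20960, 99456, …
ICs: h(0) = 22, h′(0) = 152.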